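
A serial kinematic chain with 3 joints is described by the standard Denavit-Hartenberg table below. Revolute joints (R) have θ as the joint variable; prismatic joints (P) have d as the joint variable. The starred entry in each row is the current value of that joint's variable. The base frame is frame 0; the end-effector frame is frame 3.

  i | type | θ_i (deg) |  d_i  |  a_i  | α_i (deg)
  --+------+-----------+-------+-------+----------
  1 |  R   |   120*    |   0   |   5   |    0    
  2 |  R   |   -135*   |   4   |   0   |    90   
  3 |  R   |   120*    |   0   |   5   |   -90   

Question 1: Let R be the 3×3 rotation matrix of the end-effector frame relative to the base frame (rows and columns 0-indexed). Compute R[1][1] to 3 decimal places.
End-effector y-axis (col 1 of R) = (0.2588,0.9659,-0.0000)
R[1][1] = 0.9659

0.966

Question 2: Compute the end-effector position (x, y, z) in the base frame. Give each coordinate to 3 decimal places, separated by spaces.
after link 1: o_1 = (-2.5000, 4.3301, 0.0000)
after link 2: o_2 = (-2.5000, 4.3301, 4.0000)
after link 3: o_3 = (-4.9148, 4.9772, 8.3301)

-4.915 4.977 8.330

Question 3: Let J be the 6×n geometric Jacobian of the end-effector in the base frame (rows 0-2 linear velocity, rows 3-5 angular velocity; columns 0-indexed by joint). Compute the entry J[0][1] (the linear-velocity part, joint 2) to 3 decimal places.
-0.647

axis z_1 = (0.0000,0.0000,1.0000); lever o_n−o_1 = (-2.4148,0.6470,8.3301)
cross product → J_v[:, 1] = (-0.6470,-2.4148,0.0000)
J_ω[:, 1] = z_1
entry J[0][1] = -0.6470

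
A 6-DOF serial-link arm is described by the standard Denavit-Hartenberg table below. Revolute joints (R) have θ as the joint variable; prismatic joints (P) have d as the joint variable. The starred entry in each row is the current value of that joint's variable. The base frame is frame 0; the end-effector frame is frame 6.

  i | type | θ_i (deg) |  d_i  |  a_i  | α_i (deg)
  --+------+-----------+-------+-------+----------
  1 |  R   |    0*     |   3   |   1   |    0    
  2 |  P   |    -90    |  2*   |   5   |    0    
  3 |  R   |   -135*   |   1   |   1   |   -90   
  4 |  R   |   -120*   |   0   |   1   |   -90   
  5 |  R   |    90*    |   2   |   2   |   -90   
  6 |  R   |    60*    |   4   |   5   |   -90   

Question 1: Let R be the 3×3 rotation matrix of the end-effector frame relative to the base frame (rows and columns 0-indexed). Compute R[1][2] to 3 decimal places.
-0.919

End-effector z-axis (col 2 of R) = (-0.3062,-0.9186,-0.2500)
R[1][2] = -0.9186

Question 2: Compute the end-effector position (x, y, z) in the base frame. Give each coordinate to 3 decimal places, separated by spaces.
after link 1: o_1 = (1.0000, 0.0000, 3.0000)
after link 2: o_2 = (1.0000, -5.0000, 5.0000)
after link 3: o_3 = (0.2929, -4.2929, 6.0000)
after link 4: o_4 = (0.6464, -4.6464, 6.8660)
after link 5: o_5 = (0.8359, -2.0075, 7.8660)
after link 6: o_6 = (3.8411, -1.4772, 2.2369)

3.841 -1.477 2.237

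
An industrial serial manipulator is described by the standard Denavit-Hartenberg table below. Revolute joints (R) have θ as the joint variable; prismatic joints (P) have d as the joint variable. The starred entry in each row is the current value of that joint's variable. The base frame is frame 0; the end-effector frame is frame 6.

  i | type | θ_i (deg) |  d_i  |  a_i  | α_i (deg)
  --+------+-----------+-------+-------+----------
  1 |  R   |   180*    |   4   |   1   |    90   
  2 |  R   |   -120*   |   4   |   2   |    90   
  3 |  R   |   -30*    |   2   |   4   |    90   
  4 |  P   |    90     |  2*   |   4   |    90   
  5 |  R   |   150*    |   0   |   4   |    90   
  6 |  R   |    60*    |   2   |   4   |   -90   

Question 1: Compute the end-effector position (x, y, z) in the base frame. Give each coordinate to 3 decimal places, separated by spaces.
after link 1: o_1 = (-1.0000, 0.0000, 4.0000)
after link 2: o_2 = (0.0000, 4.0000, 2.2679)
after link 3: o_3 = (3.4641, 2.0000, 0.2679)
after link 4: o_4 = (6.4282, 0.2679, 3.1340)
after link 5: o_5 = (2.9282, -1.4641, 2.2679)
after link 6: o_6 = (3.1112, -5.5622, 0.4869)

3.111 -5.562 0.487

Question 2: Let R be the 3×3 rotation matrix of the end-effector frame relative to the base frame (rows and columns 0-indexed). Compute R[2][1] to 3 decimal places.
-0.625

End-effector y-axis (col 1 of R) = (-0.2165,0.7500,-0.6250)
R[2][1] = -0.6250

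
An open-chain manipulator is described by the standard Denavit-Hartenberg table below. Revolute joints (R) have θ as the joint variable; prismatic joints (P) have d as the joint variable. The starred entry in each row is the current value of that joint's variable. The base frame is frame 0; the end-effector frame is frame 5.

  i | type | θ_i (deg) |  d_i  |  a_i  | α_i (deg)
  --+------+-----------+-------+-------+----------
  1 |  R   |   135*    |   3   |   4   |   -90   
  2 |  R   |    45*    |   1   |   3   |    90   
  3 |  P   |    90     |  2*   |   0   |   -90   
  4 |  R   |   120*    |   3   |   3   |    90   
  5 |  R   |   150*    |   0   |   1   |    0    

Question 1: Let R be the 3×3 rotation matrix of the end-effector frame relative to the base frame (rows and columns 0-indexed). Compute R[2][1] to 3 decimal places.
End-effector y-axis (col 1 of R) = (-0.8263,0.4727,-0.3062)
R[2][1] = -0.3062

-0.306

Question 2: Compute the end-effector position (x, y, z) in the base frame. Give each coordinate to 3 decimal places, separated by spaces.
after link 1: o_1 = (-2.8284, 2.8284, 3.0000)
after link 2: o_2 = (-5.0355, 3.6213, 0.8787)
after link 3: o_3 = (-6.0355, 4.6213, 2.2929)
after link 4: o_4 = (-2.1758, 2.8829, 2.5771)
after link 5: o_5 = (-2.6070, 2.7018, 3.4610)

-2.607 2.702 3.461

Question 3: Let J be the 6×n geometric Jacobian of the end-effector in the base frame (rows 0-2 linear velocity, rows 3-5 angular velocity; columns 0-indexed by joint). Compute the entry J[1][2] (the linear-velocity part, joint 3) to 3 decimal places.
prismatic axis z_2 = (-0.5000,0.5000,0.7071)
J_v[:, 2] = z_2; J_ω[:, 2] = (0,0,0)
entry J[1][2] = 0.5000

0.500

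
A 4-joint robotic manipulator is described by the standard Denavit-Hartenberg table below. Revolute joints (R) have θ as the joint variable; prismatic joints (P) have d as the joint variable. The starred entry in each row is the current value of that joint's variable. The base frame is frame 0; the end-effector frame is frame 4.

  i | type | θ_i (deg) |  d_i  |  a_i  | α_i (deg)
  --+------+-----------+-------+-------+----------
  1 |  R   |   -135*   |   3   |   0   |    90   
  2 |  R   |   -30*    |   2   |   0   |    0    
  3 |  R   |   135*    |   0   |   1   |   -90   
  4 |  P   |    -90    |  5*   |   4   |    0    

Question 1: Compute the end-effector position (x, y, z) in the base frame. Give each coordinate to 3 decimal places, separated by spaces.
-0.645 7.841 2.672

after link 1: o_1 = (0.0000, 0.0000, 3.0000)
after link 2: o_2 = (-1.4142, 1.4142, 3.0000)
after link 3: o_3 = (-1.2312, 1.5972, 3.9659)
after link 4: o_4 = (-0.6446, 7.8407, 2.6718)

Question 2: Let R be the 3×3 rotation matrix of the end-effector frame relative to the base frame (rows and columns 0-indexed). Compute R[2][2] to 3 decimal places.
End-effector z-axis (col 2 of R) = (0.6830,0.6830,-0.2588)
R[2][2] = -0.2588

-0.259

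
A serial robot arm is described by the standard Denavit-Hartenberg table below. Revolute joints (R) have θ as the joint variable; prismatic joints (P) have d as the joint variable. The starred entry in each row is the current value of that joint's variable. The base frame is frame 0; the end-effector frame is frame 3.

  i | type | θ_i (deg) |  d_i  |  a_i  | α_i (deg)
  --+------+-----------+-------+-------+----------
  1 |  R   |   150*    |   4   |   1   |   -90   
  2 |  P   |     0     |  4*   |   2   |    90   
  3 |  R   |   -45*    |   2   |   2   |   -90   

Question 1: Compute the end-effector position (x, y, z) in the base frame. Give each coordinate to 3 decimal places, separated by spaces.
after link 1: o_1 = (-0.8660, 0.5000, 4.0000)
after link 2: o_2 = (-4.5981, -1.9641, 4.0000)
after link 3: o_3 = (-5.1157, -0.0322, 6.0000)

-5.116 -0.032 6.000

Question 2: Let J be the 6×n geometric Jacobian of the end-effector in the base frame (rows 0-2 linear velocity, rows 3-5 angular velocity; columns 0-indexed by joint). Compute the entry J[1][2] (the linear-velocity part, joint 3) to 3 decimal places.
-0.518

axis z_2 = (0.0000,0.0000,1.0000); lever o_n−o_2 = (-0.5176,1.9319,2.0000)
cross product → J_v[:, 2] = (-1.9319,-0.5176,0.0000)
J_ω[:, 2] = z_2
entry J[1][2] = -0.5176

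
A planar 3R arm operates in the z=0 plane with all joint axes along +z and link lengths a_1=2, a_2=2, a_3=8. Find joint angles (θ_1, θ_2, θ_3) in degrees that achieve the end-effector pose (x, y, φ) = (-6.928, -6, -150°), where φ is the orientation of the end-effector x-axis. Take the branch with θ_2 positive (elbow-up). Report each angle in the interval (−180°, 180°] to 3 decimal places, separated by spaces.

wrist centre = target − a_3·(cos φ, sin φ) = (0.0002, -2.0000)
cos θ_2 = (4.0000−2²−2²)/(2·2·2) = -0.5000; θ_2 = 120.0000° (elbow-up)
β = atan2(-2.0000,0.0002) = -89.9942°; ψ = atan2(1.7321,1.0000) = 60.0000°
θ_1 = β − ψ = -149.9942°
θ_3 = φ − θ_1 − θ_2 = -120.0058° (wrapped to (-180°,180°])

-149.994 120.000 -120.006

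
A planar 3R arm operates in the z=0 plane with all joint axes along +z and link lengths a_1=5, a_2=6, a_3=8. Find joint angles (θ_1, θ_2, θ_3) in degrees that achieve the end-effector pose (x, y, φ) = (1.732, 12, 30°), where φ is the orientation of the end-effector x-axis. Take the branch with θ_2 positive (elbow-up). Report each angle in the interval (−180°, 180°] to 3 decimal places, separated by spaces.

90.001 59.999 -120.000

wrist centre = target − a_3·(cos φ, sin φ) = (-5.1962, 8.0000)
cos θ_2 = (91.0005−5²−6²)/(2·5·6) = 0.5000; θ_2 = 59.9994° (elbow-up)
β = atan2(8.0000,-5.1962) = 123.0047°; ψ = atan2(5.1961,8.0001) = 33.0042°
θ_1 = β − ψ = 90.0006°
θ_3 = φ − θ_1 − θ_2 = -120.0000° (wrapped to (-180°,180°])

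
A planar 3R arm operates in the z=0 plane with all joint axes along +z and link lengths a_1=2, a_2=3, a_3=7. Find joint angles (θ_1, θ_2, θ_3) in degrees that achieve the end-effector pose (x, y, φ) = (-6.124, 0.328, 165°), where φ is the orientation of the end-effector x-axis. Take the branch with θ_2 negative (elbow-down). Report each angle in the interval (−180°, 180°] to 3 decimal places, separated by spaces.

44.987 -149.999 -89.988

wrist centre = target − a_3·(cos φ, sin φ) = (0.6375, -1.4837)
cos θ_2 = (2.6078−2²−3²)/(2·2·3) = -0.8660; θ_2 = -149.9986° (elbow-down)
β = atan2(-1.4837,0.6375) = -66.7494°; ψ = atan2(-1.5001,-0.5980) = -111.7359°
θ_1 = β − ψ = 44.9865°
θ_3 = φ − θ_1 − θ_2 = -89.9880° (wrapped to (-180°,180°])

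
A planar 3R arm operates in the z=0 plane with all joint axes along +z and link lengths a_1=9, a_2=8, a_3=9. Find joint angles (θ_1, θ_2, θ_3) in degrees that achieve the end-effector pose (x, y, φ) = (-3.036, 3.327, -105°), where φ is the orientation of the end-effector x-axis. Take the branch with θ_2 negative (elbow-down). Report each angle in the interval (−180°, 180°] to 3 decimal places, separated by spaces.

wrist centre = target − a_3·(cos φ, sin φ) = (-0.7066, 12.0203)
cos θ_2 = (144.9877−9²−8²)/(2·9·8) = -0.0001; θ_2 = -90.0049° (elbow-down)
β = atan2(12.0203,-0.7066) = 93.3643°; ψ = atan2(-8.0000,8.9993) = -41.6357°
θ_1 = β − ψ = 135.0000°
θ_3 = φ − θ_1 − θ_2 = -149.9951° (wrapped to (-180°,180°])

135.000 -90.005 -149.995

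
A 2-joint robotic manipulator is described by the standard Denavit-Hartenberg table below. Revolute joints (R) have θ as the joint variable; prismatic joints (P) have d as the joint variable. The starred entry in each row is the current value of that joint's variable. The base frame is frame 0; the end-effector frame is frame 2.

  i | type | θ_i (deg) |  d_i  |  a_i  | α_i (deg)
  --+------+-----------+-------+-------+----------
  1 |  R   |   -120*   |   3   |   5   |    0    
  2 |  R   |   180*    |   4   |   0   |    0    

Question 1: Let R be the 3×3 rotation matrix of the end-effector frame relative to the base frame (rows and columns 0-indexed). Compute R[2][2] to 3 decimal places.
End-effector z-axis (col 2 of R) = (0.0000,0.0000,1.0000)
R[2][2] = 1.0000

1.000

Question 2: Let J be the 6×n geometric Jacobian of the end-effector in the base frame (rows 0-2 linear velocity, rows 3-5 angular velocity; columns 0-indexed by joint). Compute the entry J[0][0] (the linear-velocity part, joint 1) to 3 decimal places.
axis z_0 = ẑ; lever o_n−o_0 = (-2.5000,-4.3301,7.0000)
cross product → J_v[:, 0] = (4.3301,-2.5000,0.0000)
J_ω[:, 0] = z_0
entry J[0][0] = 4.3301

4.330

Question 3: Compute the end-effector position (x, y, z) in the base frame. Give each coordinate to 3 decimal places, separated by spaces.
after link 1: o_1 = (-2.5000, -4.3301, 3.0000)
after link 2: o_2 = (-2.5000, -4.3301, 7.0000)

-2.500 -4.330 7.000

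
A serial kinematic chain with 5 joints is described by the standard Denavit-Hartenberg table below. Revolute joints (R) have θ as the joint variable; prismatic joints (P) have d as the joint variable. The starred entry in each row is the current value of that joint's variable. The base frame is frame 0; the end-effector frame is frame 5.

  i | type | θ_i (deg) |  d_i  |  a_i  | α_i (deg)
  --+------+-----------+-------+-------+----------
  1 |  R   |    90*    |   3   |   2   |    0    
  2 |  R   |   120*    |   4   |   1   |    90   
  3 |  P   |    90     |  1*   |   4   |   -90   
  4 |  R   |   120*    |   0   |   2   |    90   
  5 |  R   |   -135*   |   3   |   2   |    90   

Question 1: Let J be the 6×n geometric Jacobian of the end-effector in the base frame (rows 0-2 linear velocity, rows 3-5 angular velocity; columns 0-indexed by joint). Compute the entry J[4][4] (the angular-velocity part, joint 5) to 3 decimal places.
axis z_4 = (0.2500,-0.4330,0.8660); lever o_n−o_4 = (-1.0871,-0.9455,3.3052)
cross product → J_v[:, 4] = (-0.6124,-1.7678,-0.7071)
J_ω[:, 4] = z_4
entry J[4][4] = -0.4330

-0.433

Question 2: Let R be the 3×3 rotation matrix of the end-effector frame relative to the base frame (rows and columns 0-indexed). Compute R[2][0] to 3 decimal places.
End-effector x-axis (col 0 of R) = (-0.9186,0.1768,0.3536)
R[2][0] = 0.3536

0.354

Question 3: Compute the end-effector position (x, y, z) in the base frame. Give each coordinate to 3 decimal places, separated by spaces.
after link 1: o_1 = (0.0000, 2.0000, 3.0000)
after link 2: o_2 = (-0.8660, 1.5000, 7.0000)
after link 3: o_3 = (-1.3660, 2.3660, 11.0000)
after link 4: o_4 = (-0.5000, 0.8660, 10.0000)
after link 5: o_5 = (-1.5871, -0.0795, 13.3052)

-1.587 -0.079 13.305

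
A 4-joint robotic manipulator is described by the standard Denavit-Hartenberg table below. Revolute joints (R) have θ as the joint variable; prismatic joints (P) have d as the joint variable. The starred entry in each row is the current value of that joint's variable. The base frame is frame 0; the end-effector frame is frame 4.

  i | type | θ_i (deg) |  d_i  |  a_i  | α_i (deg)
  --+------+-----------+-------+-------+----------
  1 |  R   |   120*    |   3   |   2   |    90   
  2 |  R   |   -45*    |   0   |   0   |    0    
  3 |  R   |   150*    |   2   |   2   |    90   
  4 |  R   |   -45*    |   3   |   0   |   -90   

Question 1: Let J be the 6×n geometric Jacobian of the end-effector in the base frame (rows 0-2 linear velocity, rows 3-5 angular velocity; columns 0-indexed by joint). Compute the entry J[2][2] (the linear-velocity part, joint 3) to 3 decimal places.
2.380

axis z_2 = (0.8660,0.5000,0.0000); lever o_n−o_2 = (0.5420,3.0613,2.7083)
cross product → J_v[:, 2] = (1.3542,-2.3455,2.3801)
J_ω[:, 2] = z_2
entry J[2][2] = 2.3801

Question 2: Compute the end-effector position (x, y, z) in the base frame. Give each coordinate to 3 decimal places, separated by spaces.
-0.458 4.793 5.708

after link 1: o_1 = (-1.0000, 1.7321, 3.0000)
after link 2: o_2 = (-1.0000, 1.7321, 3.0000)
after link 3: o_3 = (0.9909, 2.2838, 4.9319)
after link 4: o_4 = (-0.4580, 4.7933, 5.7083)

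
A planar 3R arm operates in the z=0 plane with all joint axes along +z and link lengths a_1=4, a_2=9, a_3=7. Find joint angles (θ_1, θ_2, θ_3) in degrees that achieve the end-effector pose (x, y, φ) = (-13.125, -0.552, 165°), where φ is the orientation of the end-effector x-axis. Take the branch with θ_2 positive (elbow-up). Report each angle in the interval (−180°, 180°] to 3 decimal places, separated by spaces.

89.990 135.008 -59.998

wrist centre = target − a_3·(cos φ, sin φ) = (-6.3635, -2.3637)
cos θ_2 = (46.0816−4²−9²)/(2·4·9) = -0.7072; θ_2 = 135.0075° (elbow-up)
β = atan2(-2.3637,-6.3635) = -159.6225°; ψ = atan2(6.3631,-2.3648) = 110.3871°
θ_1 = β − ψ = -270.0096°
θ_3 = φ − θ_1 − θ_2 = -59.9979° (wrapped to (-180°,180°])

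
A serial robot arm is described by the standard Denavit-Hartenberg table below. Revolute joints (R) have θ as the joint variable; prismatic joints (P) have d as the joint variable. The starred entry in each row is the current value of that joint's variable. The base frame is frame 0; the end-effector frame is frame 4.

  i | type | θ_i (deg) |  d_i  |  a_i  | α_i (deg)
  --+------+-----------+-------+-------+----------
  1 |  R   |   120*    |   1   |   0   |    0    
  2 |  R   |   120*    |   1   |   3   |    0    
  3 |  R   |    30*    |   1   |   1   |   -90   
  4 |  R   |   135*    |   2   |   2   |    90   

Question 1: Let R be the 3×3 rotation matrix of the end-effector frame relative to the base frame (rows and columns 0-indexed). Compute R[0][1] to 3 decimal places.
End-effector y-axis (col 1 of R) = (1.0000,-0.0000,0.0000)
R[0][1] = 1.0000

1.000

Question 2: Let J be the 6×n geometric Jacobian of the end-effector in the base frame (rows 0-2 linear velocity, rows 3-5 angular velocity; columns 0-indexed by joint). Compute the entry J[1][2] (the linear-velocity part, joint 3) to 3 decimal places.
axis z_2 = (0.0000,0.0000,1.0000); lever o_n−o_2 = (2.0000,0.4142,-0.4142)
cross product → J_v[:, 2] = (-0.4142,2.0000,0.0000)
J_ω[:, 2] = z_2
entry J[1][2] = 2.0000

2.000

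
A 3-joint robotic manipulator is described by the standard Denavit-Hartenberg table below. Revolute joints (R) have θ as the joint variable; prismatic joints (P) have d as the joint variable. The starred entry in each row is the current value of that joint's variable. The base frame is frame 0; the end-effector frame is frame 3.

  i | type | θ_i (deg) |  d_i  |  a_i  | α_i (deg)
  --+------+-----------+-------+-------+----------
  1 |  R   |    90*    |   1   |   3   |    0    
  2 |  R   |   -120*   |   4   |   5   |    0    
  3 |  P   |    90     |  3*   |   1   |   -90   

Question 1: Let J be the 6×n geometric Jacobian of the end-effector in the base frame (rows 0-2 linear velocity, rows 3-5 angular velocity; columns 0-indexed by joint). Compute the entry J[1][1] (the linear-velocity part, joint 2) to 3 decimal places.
axis z_1 = (0.0000,0.0000,1.0000); lever o_n−o_1 = (4.8301,-1.6340,7.0000)
cross product → J_v[:, 1] = (1.6340,4.8301,-0.0000)
J_ω[:, 1] = z_1
entry J[1][1] = 4.8301

4.830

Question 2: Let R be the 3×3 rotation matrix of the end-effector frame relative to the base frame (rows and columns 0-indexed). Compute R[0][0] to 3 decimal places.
0.500

End-effector x-axis (col 0 of R) = (0.5000,0.8660,0.0000)
R[0][0] = 0.5000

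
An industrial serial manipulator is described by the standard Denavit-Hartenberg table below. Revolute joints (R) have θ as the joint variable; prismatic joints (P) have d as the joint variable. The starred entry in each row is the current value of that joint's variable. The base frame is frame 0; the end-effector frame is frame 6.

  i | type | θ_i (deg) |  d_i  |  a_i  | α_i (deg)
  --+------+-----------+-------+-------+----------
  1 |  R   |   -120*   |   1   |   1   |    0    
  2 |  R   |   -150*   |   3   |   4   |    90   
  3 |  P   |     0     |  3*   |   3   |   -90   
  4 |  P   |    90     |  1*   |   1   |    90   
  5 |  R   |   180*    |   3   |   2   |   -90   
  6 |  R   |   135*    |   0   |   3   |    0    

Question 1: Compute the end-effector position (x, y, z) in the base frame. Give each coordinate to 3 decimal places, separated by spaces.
1.379 7.013 5.000

after link 1: o_1 = (-0.5000, -0.8660, 1.0000)
after link 2: o_2 = (-0.5000, 3.1340, 4.0000)
after link 3: o_3 = (2.5000, 6.1340, 4.0000)
after link 4: o_4 = (1.5000, 6.1340, 5.0000)
after link 5: o_5 = (3.5000, 9.1340, 5.0000)
after link 6: o_6 = (1.3787, 7.0127, 5.0000)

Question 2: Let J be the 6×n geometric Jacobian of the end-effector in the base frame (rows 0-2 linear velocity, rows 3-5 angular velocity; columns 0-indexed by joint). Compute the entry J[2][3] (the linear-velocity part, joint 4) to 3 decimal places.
1.000

prismatic axis z_3 = (0.0000,-0.0000,1.0000)
J_v[:, 3] = z_3; J_ω[:, 3] = (0,0,0)
entry J[2][3] = 1.0000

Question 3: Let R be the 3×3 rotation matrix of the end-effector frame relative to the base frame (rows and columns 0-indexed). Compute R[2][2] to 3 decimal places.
-1.000

End-effector z-axis (col 2 of R) = (0.0000,0.0000,-1.0000)
R[2][2] = -1.0000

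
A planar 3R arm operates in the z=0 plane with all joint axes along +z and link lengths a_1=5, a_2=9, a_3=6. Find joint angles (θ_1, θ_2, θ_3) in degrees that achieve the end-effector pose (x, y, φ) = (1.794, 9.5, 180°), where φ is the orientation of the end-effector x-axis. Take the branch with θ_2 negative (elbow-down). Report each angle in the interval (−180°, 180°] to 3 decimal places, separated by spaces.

wrist centre = target − a_3·(cos φ, sin φ) = (7.7940, 9.5000)
cos θ_2 = (150.9964−5²−9²)/(2·5·9) = 0.5000; θ_2 = -60.0026° (elbow-down)
β = atan2(9.5000,7.7940) = 50.6338°; ψ = atan2(-7.7944,9.4996) = -39.3688°
θ_1 = β − ψ = 90.0026°
θ_3 = φ − θ_1 − θ_2 = 150.0000° (wrapped to (-180°,180°])

90.003 -60.003 150.000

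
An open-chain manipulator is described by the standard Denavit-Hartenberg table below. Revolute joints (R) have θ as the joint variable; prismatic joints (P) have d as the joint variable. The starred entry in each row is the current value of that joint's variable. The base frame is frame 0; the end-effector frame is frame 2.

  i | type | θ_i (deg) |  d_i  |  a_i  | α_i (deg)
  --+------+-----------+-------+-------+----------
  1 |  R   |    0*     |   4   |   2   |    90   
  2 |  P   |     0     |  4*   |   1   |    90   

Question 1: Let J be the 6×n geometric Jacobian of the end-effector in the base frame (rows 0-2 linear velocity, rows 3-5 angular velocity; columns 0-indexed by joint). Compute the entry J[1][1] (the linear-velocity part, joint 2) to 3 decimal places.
prismatic axis z_1 = (0.0000,-1.0000,0.0000)
J_v[:, 1] = z_1; J_ω[:, 1] = (0,0,0)
entry J[1][1] = -1.0000

-1.000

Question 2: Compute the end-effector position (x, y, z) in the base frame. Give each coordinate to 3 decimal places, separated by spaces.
3.000 -4.000 4.000

after link 1: o_1 = (2.0000, 0.0000, 4.0000)
after link 2: o_2 = (3.0000, -4.0000, 4.0000)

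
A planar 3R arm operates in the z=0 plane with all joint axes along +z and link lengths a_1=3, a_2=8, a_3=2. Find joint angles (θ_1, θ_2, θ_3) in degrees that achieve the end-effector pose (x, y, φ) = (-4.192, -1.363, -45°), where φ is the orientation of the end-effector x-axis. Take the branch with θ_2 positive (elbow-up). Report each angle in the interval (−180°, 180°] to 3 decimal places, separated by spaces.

45.000 149.996 120.003

wrist centre = target − a_3·(cos φ, sin φ) = (-5.6062, 0.0512)
cos θ_2 = (31.4323−3²−8²)/(2·3·8) = -0.8660; θ_2 = 149.9965° (elbow-up)
β = atan2(0.0512,-5.6062) = 179.4766°; ψ = atan2(4.0004,-3.9280) = 134.4763°
θ_1 = β − ψ = 45.0003°
θ_3 = φ − θ_1 − θ_2 = 120.0032° (wrapped to (-180°,180°])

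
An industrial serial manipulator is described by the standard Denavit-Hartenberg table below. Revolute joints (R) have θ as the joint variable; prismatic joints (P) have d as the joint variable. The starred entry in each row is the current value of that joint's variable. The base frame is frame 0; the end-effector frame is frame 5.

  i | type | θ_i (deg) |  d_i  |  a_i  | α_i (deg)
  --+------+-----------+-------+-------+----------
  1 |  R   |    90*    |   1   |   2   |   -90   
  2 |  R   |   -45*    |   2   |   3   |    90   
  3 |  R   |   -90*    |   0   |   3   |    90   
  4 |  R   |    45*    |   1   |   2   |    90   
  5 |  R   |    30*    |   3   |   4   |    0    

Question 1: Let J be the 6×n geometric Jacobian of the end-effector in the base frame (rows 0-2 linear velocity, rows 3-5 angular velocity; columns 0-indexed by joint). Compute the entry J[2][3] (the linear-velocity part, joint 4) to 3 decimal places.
4.232

axis z_3 = (-0.0000,-0.7071,-0.7071); lever o_n−o_3 = (5.9850,-3.3534,-0.8893)
cross product → J_v[:, 3] = (-1.7424,-4.2321,4.2321)
J_ω[:, 3] = z_3
entry J[2][3] = 4.2321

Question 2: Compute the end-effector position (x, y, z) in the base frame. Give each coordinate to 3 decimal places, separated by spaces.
after link 1: o_1 = (0.0000, 2.0000, 1.0000)
after link 2: o_2 = (-2.0000, 4.1213, 3.1213)
after link 3: o_3 = (1.0000, 4.1213, 3.1213)
after link 4: o_4 = (2.4142, 2.4142, 3.4142)
after link 5: o_5 = (6.9850, 0.7679, 2.2321)

6.985 0.768 2.232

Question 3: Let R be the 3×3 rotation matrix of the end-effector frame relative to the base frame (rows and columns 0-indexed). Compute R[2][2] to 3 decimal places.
-0.500

End-effector z-axis (col 2 of R) = (0.7071,0.5000,-0.5000)
R[2][2] = -0.5000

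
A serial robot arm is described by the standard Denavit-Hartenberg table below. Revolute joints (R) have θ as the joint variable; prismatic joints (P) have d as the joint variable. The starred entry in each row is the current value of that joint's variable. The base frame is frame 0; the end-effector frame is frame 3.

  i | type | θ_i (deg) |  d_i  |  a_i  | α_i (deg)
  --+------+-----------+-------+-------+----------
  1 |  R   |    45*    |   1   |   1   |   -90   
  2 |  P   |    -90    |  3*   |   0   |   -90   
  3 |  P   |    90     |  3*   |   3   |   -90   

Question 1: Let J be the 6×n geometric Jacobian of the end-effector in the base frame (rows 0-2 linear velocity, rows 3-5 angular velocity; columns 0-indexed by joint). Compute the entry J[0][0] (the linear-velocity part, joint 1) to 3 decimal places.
axis z_0 = ẑ; lever o_n−o_0 = (2.8284,2.8284,1.0000)
cross product → J_v[:, 0] = (-2.8284,2.8284,0.0000)
J_ω[:, 0] = z_0
entry J[0][0] = -2.8284

-2.828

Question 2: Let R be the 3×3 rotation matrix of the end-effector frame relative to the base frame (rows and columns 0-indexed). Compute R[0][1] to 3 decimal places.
-0.707

End-effector y-axis (col 1 of R) = (-0.7071,-0.7071,-0.0000)
R[0][1] = -0.7071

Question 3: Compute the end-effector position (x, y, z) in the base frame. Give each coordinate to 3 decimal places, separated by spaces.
after link 1: o_1 = (0.7071, 0.7071, 1.0000)
after link 2: o_2 = (-1.4142, 2.8284, 1.0000)
after link 3: o_3 = (2.8284, 2.8284, 1.0000)

2.828 2.828 1.000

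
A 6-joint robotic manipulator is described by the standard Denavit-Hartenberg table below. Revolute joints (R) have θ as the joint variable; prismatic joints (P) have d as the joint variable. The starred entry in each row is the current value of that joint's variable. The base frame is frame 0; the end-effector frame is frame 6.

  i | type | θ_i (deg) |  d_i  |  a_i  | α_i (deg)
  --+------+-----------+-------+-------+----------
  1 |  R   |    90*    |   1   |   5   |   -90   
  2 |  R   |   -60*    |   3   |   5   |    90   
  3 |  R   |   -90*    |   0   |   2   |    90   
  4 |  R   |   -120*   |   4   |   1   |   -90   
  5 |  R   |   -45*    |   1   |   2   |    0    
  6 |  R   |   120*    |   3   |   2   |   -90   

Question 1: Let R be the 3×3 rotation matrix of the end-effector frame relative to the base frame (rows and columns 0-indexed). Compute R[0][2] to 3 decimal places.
0.483

End-effector z-axis (col 2 of R) = (0.4830,-0.5950,0.6424)
R[0][2] = 0.4830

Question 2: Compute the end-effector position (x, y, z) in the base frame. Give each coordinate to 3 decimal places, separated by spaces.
0.998 9.690 0.045

after link 1: o_1 = (0.0000, 5.0000, 1.0000)
after link 2: o_2 = (-3.0000, 7.5000, 5.3301)
after link 3: o_3 = (-1.0000, 7.5000, 5.3301)
after link 4: o_4 = (-1.5000, 6.2500, 1.4330)
after link 5: o_5 = (-1.3411, 7.0366, -0.6541)
after link 6: o_6 = (0.9982, 9.6898, 0.0448)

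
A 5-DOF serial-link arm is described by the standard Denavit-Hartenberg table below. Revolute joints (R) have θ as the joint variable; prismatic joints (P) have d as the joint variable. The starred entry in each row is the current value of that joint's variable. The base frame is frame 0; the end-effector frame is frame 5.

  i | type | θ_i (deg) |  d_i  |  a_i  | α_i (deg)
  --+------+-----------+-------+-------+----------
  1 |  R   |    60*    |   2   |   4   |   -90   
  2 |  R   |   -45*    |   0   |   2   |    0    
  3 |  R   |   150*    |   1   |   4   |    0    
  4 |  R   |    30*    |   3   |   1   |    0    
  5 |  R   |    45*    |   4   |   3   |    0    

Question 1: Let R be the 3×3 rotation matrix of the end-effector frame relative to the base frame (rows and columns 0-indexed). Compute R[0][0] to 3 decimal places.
-0.500

End-effector x-axis (col 0 of R) = (-0.5000,-0.8660,0.0000)
R[0][0] = -0.5000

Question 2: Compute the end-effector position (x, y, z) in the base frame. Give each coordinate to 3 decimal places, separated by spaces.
after link 1: o_1 = (2.0000, 3.4641, 2.0000)
after link 2: o_2 = (2.7071, 4.6888, 3.4142)
after link 3: o_3 = (1.3234, 4.2923, -0.4495)
after link 4: o_4 = (-1.6282, 5.1799, -1.1566)
after link 5: o_5 = (-6.5923, 4.5818, -1.1566)

-6.592 4.582 -1.157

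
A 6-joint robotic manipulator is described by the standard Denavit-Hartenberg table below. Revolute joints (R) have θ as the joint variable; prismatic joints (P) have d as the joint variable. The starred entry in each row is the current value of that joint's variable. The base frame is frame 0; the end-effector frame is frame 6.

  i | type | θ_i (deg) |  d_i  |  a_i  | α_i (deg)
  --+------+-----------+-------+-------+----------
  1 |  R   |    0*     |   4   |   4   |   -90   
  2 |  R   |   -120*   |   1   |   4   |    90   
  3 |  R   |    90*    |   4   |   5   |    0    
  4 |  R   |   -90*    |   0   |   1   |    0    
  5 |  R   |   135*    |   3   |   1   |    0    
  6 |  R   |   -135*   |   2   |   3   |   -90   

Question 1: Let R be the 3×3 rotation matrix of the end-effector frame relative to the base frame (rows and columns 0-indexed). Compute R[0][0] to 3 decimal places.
-0.500

End-effector x-axis (col 0 of R) = (-0.5000,0.0000,0.8660)
R[0][0] = -0.5000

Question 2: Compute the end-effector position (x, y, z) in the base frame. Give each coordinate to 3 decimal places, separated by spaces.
-7.441 6.707 5.816

after link 1: o_1 = (4.0000, 0.0000, 4.0000)
after link 2: o_2 = (2.0000, 1.0000, 7.4641)
after link 3: o_3 = (-1.4641, 6.0000, 5.4641)
after link 4: o_4 = (-1.9641, 6.0000, 6.3301)
after link 5: o_5 = (-4.2086, 6.7071, 4.2178)
after link 6: o_6 = (-7.4407, 6.7071, 5.8158)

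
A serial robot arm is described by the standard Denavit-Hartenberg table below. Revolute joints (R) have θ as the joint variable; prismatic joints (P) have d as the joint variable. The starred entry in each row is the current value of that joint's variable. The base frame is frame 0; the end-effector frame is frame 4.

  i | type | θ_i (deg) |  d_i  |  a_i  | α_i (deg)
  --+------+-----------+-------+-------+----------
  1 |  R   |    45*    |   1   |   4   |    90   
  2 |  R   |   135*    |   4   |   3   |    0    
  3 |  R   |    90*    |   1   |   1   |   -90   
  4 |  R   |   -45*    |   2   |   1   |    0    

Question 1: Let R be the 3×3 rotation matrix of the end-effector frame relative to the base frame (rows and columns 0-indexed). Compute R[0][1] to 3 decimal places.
End-effector y-axis (col 1 of R) = (-0.8536,0.1464,-0.5000)
R[0][1] = -0.8536

-0.854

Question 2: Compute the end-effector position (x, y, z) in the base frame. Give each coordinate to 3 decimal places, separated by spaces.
after link 1: o_1 = (2.8284, 2.8284, 1.0000)
after link 2: o_2 = (4.1569, -1.5000, 3.1213)
after link 3: o_3 = (4.3640, -2.7071, 2.4142)
after link 4: o_4 = (5.5104, -2.5607, 0.5000)

5.510 -2.561 0.500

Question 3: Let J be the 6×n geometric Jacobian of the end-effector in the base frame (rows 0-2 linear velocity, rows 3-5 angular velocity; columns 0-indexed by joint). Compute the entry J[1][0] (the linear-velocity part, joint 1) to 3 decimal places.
5.510

axis z_0 = ẑ; lever o_n−o_0 = (5.5104,-2.5607,0.5000)
cross product → J_v[:, 0] = (2.5607,5.5104,-0.0000)
J_ω[:, 0] = z_0
entry J[1][0] = 5.5104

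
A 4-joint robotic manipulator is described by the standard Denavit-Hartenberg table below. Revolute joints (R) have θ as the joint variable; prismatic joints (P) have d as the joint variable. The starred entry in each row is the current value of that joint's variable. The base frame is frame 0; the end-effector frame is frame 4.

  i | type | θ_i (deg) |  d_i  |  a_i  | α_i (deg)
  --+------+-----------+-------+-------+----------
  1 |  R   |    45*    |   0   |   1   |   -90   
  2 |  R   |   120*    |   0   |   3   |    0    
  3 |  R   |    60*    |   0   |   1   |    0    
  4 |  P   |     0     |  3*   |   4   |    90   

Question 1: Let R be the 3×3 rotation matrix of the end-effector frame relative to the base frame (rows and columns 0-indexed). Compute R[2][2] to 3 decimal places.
End-effector z-axis (col 2 of R) = (0.0000,0.0000,-1.0000)
R[2][2] = -1.0000

-1.000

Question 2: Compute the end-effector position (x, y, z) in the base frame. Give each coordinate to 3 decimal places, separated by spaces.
-6.010 -1.768 -2.598

after link 1: o_1 = (0.7071, 0.7071, 0.0000)
after link 2: o_2 = (-0.3536, -0.3536, -2.5981)
after link 3: o_3 = (-1.0607, -1.0607, -2.5981)
after link 4: o_4 = (-6.0104, -1.7678, -2.5981)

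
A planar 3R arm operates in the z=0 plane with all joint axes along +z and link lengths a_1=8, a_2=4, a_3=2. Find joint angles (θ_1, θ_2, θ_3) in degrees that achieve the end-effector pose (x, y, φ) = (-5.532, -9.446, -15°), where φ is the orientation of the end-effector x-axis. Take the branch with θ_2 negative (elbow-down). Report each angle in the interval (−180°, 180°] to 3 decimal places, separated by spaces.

-119.998 -30.002 135.000

wrist centre = target − a_3·(cos φ, sin φ) = (-7.4639, -8.9284)
cos θ_2 = (135.4247−8²−4²)/(2·8·4) = 0.8660; θ_2 = -30.0016° (elbow-down)
β = atan2(-8.9284,-7.4639) = -129.8946°; ψ = atan2(-2.0001,11.4640) = -9.8966°
θ_1 = β − ψ = -119.9980°
θ_3 = φ − θ_1 − θ_2 = 134.9996° (wrapped to (-180°,180°])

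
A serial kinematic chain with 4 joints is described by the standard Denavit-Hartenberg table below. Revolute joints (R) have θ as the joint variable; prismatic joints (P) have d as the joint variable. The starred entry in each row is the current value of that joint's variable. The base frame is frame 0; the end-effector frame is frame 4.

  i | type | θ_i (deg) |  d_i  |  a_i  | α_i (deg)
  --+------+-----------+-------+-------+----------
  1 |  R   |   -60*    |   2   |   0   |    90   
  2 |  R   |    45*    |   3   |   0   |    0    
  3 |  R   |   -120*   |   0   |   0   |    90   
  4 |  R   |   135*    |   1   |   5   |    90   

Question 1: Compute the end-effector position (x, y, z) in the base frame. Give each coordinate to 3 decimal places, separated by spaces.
after link 1: o_1 = (0.0000, 0.0000, 2.0000)
after link 2: o_2 = (-2.5981, -1.5000, 2.0000)
after link 3: o_3 = (-2.5981, -1.5000, 2.0000)
after link 4: o_4 = (-6.6004, -1.6388, 5.1562)

-6.600 -1.639 5.156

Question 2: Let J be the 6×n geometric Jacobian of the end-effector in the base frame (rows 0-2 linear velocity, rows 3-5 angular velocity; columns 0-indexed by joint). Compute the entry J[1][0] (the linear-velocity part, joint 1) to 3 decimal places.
axis z_0 = ẑ; lever o_n−o_0 = (-6.6004,-1.6388,5.1562)
cross product → J_v[:, 0] = (1.6388,-6.6004,0.0000)
J_ω[:, 0] = z_0
entry J[1][0] = -6.6004

-6.600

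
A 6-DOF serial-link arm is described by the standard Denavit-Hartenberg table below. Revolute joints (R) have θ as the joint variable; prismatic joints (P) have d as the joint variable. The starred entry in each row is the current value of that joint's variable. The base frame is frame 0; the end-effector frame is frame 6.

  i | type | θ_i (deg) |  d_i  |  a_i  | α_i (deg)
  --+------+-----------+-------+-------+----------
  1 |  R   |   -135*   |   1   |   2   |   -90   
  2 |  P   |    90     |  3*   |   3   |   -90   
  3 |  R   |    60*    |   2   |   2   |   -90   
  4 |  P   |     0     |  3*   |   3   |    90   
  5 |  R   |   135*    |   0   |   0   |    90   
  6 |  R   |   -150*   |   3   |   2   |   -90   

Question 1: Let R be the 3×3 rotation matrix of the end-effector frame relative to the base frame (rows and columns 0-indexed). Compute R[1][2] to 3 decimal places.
End-effector z-axis (col 2 of R) = (-0.5209,-0.7039,0.4830)
R[1][2] = -0.7039

-0.704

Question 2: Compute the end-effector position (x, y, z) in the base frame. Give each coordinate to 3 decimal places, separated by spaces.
after link 1: o_1 = (-1.4142, -1.4142, 1.0000)
after link 2: o_2 = (0.7071, -3.5355, -2.0000)
after link 3: o_3 = (0.8966, -0.8966, -3.0000)
after link 4: o_4 = (-2.0012, 2.0012, -1.9019)
after link 5: o_5 = (-2.0012, 2.0012, -1.9019)
after link 6: o_6 = (-5.0743, 3.6601, -2.7985)

-5.074 3.660 -2.798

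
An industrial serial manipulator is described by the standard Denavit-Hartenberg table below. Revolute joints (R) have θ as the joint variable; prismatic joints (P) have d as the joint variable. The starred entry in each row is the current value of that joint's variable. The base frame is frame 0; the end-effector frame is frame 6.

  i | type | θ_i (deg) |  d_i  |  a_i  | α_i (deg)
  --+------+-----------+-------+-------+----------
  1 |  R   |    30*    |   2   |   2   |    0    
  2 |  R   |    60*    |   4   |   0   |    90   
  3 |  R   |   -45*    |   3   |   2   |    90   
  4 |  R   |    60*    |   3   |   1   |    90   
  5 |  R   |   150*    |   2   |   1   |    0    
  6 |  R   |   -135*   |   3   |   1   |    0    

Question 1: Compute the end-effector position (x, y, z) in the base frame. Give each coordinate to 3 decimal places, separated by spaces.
3.185 3.207 -1.523

after link 1: o_1 = (1.7321, 1.0000, 2.0000)
after link 2: o_2 = (1.7321, 1.0000, 6.0000)
after link 3: o_3 = (4.7321, 2.4142, 4.5858)
after link 4: o_4 = (5.5981, 0.6464, 2.1109)
after link 5: o_5 = (3.8481, 1.2115, 0.8388)
after link 6: o_6 = (3.1846, 3.2071, -1.5228)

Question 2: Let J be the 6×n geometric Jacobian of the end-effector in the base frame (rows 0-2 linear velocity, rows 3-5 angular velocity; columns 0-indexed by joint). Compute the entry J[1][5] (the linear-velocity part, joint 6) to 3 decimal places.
axis z_5 = (-0.5000,0.6124,-0.6124); lever o_n−o_5 = (-0.6635,1.9956,-2.3616)
cross product → J_v[:, 5] = (-0.2241,-0.7745,-0.5915)
J_ω[:, 5] = z_5
entry J[1][5] = -0.7745

-0.775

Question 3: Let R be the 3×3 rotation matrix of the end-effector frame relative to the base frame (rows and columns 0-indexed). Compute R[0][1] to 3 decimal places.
-0.224

End-effector y-axis (col 1 of R) = (-0.2241,-0.7745,-0.5915)
R[0][1] = -0.2241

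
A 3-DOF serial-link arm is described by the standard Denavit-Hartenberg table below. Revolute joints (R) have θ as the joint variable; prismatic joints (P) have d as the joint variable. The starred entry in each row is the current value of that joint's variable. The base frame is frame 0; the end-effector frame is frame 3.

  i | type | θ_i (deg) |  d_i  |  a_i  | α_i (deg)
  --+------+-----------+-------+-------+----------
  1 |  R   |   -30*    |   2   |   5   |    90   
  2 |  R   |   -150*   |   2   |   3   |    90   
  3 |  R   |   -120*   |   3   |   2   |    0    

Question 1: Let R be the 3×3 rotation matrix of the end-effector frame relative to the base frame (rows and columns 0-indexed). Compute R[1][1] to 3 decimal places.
0.808

End-effector y-axis (col 1 of R) = (-0.3995,0.8080,-0.4330)
R[1][1] = 0.8080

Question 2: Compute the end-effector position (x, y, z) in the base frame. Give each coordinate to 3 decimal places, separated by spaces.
1.397 -1.116 3.598

after link 1: o_1 = (4.3301, -2.5000, 2.0000)
after link 2: o_2 = (1.0801, -2.9330, 0.5000)
after link 3: o_3 = (1.3971, -1.1160, 3.5981)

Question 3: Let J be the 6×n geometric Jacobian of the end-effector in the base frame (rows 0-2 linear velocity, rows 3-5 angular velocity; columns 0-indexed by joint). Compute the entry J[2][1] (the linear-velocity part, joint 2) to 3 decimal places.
axis z_1 = (-0.5000,-0.8660,0.0000); lever o_n−o_1 = (-2.9330,1.3840,1.5981)
cross product → J_v[:, 1] = (-1.3840,0.7990,-3.2321)
J_ω[:, 1] = z_1
entry J[2][1] = -3.2321

-3.232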